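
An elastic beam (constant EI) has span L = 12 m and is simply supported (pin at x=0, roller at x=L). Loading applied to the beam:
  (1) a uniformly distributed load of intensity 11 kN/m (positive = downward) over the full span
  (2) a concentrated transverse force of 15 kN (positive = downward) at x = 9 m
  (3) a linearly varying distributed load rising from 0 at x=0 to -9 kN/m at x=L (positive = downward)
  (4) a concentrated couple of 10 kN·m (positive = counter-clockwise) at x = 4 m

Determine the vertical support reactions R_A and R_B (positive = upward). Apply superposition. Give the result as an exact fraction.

Load 1 — uniform load w=11 kN/m over full span:
  R_A = wL/2 = 11·12/2 = 66 kN
  R_B = wL/2 = 11·12/2 = 66 kN
Load 2 — point force P=15 kN at a=9 m (b=L-a=3):
  R_A = Pb/L = 15·3/12 = 15/4 kN
  R_B = Pa/L = 15·9/12 = 45/4 kN
Load 3 — triangular load w₀=-9 kN/m (0→w₀ over full span):
  R_A = w₀L/6 = (-9)·12/6 = -18 kN
  R_B = w₀L/3 = (-9)·12/3 = -36 kN
Load 4 — applied couple M₀=10 kN·m at a=4 m (b=L-a=8):
  R_A = M₀/L = 10/12 = 5/6 kN
  R_B = -M₀/L = -10/12 = -5/6 kN
Superposition: R_A = 631/12 kN, R_B = 485/12 kN

R_A = 631/12 kN, R_B = 485/12 kN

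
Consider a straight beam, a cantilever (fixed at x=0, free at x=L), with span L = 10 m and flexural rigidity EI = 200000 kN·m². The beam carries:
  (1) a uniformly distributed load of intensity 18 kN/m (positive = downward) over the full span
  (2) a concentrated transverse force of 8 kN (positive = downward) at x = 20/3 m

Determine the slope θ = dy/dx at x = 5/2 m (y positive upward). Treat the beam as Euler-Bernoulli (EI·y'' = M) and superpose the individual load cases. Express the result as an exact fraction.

θ(5/2) = -1769/192000 rad

Load 1 — uniform load w=18 kN/m over full span:
  θ_1 = -wx(x²-3Lx+3L²)/(6EI) = -18·(5/2)·((5/2)²-3·10·(5/2)+3·10²)/(6·200000) = -111/12800 rad
Load 2 — point force P=8 kN at a=20/3 m (b=L-a=10/3):
  θ_2 = -Px(2a-x)/(2EI)  [x≤a] = -8·(5/2)·(2·(20/3)-(5/2))/(2·200000) = -13/24000 rad
Superposition: θ = Σ θ_i = -1769/192000 rad ≈ -0.009214 rad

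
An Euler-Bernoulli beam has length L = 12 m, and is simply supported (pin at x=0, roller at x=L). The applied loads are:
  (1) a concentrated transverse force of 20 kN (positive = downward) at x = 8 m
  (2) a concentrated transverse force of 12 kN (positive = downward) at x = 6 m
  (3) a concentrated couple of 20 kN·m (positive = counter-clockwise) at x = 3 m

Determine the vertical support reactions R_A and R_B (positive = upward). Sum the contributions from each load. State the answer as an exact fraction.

Load 1 — point force P=20 kN at a=8 m (b=L-a=4):
  R_A = Pb/L = 20·4/12 = 20/3 kN
  R_B = Pa/L = 20·8/12 = 40/3 kN
Load 2 — point force P=12 kN at a=6 m (b=L-a=6):
  R_A = Pb/L = 12·6/12 = 6 kN
  R_B = Pa/L = 12·6/12 = 6 kN
Load 3 — applied couple M₀=20 kN·m at a=3 m (b=L-a=9):
  R_A = M₀/L = 20/12 = 5/3 kN
  R_B = -M₀/L = -20/12 = -5/3 kN
Superposition: R_A = 43/3 kN, R_B = 53/3 kN

R_A = 43/3 kN, R_B = 53/3 kN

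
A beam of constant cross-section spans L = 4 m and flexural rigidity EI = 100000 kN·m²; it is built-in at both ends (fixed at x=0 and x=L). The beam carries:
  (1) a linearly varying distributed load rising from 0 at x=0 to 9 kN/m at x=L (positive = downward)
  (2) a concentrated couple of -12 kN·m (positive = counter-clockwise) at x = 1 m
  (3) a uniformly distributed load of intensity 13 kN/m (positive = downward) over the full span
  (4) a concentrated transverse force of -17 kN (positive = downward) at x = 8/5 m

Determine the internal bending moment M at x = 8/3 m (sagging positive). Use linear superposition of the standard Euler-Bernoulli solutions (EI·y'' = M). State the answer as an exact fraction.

Load 1 — triangular load w₀=9 kN/m (0→w₀ over full span):
  M_1 = 3w₀Lx/20 - w₀L²/30 - w₀x³/(6L) = 3·9·4·(8/3)/20 - 9·4²/30 - 9·(8/3)³/(6·4) = 112/45 kN·m
Load 2 — applied couple M₀=-12 kN·m at a=1 m (b=L-a=3):
  M_2 = R_Ax - M_A - M₀  [x>a] with R_A=-27/8, M_A=9/4 = (-27/8)·(8/3) - (9/4) - (-12) = 3/4 kN·m
Load 3 — uniform load w=13 kN/m over full span:
  M_3 = wLx/2 - wL²/12 - wx²/2 = 13·4·(8/3)/2 - 13·4²/12 - 13·(8/3)²/2 = 52/9 kN·m
Load 4 — point force P=-17 kN at a=8/5 m (b=L-a=12/5):
  M_4 = Pa²(a+3b)(L-x)/L³ - Pa²b/L²  [x>a] = (-17)·(8/5)²·((8/5)+3·(12/5))·(4-(8/3))/4³ - (-17)·(8/5)²·(12/5)/4² = -544/375 kN·m
Superposition: M = Σ M_i = 3783/500 kN·m ≈ 7.566000 kN·m

M(8/3) = 3783/500 kN·m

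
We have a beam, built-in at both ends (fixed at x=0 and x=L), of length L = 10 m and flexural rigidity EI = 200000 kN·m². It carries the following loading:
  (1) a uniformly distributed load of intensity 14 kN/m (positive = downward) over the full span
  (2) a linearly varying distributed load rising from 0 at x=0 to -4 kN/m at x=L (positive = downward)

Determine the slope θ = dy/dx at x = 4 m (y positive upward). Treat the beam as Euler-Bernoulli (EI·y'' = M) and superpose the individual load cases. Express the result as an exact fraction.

θ(4) = -29/125000 rad

Load 1 — uniform load w=14 kN/m over full span:
  θ_1 = -wx(L-x)(L-2x)/(12EI) = -14·4·(10-4)·(10-2·4)/(12·200000) = -7/25000 rad
Load 2 — triangular load w₀=-4 kN/m (0→w₀ over full span):
  θ_2 = -w₀(2x(L-x)(L-2x)(x+2L)+x²(L-x)²)/(120LEI) = -(-4)·(2·4·(10-4)·(10-2·4)·(4+2·10)+4²·(10-4)²)/(120·10·200000) = 3/62500 rad
Superposition: θ = Σ θ_i = -29/125000 rad ≈ -0.000232 rad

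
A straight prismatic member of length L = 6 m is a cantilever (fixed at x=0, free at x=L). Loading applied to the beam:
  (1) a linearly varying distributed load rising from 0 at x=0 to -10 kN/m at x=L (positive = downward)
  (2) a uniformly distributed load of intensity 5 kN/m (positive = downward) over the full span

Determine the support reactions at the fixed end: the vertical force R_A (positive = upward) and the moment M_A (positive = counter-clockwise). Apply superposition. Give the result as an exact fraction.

R_A = 0 kN, M_A = -30 kN·m

Load 1 — triangular load w₀=-10 kN/m (0→w₀ over full span):
  R_A = w₀L/2 = (-10)·6/2 = -30 kN
  M_A = w₀L²/3 = (-10)·6²/3 = -120 kN·m
Load 2 — uniform load w=5 kN/m over full span:
  R_A = wL = 5·6 = 30 kN
  M_A = wL²/2 = 5·6²/2 = 90 kN·m
Superposition: R_A = 0 kN, M_A = -30 kN·m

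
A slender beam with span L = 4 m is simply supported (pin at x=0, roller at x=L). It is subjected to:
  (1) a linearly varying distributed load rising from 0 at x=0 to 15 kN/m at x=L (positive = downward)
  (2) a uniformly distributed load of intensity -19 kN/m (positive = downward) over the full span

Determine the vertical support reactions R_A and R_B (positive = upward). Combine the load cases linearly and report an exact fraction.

R_A = -28 kN, R_B = -18 kN

Load 1 — triangular load w₀=15 kN/m (0→w₀ over full span):
  R_A = w₀L/6 = 15·4/6 = 10 kN
  R_B = w₀L/3 = 15·4/3 = 20 kN
Load 2 — uniform load w=-19 kN/m over full span:
  R_A = wL/2 = (-19)·4/2 = -38 kN
  R_B = wL/2 = (-19)·4/2 = -38 kN
Superposition: R_A = -28 kN, R_B = -18 kN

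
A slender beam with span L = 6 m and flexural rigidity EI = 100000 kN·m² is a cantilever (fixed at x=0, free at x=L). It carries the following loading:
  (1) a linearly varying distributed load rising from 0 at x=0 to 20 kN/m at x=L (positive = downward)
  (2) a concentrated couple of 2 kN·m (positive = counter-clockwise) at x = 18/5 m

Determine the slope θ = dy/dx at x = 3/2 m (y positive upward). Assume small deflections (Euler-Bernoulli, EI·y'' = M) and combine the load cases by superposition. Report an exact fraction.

θ(3/2) = -18573/6400000 rad

Load 1 — triangular load w₀=20 kN/m (0→w₀ over full span):
  θ_1 = (w₀Lx²/4-w₀L²x/3-w₀x⁴/(24L))/EI = (20·6·(3/2)²/4-20·6²·(3/2)/3-20·(3/2)⁴/(24·6))/100000 = -3753/1280000 rad
Load 2 — applied couple M₀=2 kN·m at a=18/5 m (b=L-a=12/5):
  θ_2 = M₀x/EI  [x≤a] = 2·(3/2)/100000 = 3/100000 rad
Superposition: θ = Σ θ_i = -18573/6400000 rad ≈ -0.002902 rad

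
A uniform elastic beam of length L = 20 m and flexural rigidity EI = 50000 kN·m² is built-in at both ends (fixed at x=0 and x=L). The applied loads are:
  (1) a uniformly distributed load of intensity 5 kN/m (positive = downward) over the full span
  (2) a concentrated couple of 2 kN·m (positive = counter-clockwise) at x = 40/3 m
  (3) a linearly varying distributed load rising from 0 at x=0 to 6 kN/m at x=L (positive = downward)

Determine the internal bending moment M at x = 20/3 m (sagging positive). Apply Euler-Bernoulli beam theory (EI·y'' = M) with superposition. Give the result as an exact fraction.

Load 1 — uniform load w=5 kN/m over full span:
  M_1 = wLx/2 - wL²/12 - wx²/2 = 5·20·(20/3)/2 - 5·20²/12 - 5·(20/3)²/2 = 500/9 kN·m
Load 2 — applied couple M₀=2 kN·m at a=40/3 m (b=L-a=20/3):
  M_2 = R_Ax - M_A  [x≤a] with R_A=2/15, M_A=2/3 = (2/15)·(20/3) - (2/3) = 2/9 kN·m
Load 3 — triangular load w₀=6 kN/m (0→w₀ over full span):
  M_3 = 3w₀Lx/20 - w₀L²/30 - w₀x³/(6L) = 3·6·20·(20/3)/20 - 6·20²/30 - 6·(20/3)³/(6·20) = 680/27 kN·m
Superposition: M = Σ M_i = 2186/27 kN·m ≈ 80.962963 kN·m

M(20/3) = 2186/27 kN·m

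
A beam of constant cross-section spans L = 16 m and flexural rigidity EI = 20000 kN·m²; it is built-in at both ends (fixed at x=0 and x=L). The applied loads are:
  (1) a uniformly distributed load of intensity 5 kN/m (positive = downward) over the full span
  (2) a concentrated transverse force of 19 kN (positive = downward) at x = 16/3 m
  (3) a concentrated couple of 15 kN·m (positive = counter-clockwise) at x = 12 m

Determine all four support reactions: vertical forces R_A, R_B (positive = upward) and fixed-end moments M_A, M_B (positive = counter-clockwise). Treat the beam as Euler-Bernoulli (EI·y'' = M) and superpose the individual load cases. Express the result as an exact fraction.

Load 1 — uniform load w=5 kN/m over full span:
  R_A = wL/2 = 5·16/2 = 40 kN
  M_A = wL²/12 = 5·16²/12 = 320/3 kN·m
  R_B = wL/2 = 5·16/2 = 40 kN
  M_B = -wL²/12 = -5·16²/12 = -320/3 kN·m
Load 2 — point force P=19 kN at a=16/3 m (b=L-a=32/3):
  R_A = Pb²(3a+b)/L³ = 19·(32/3)²·(3·(16/3)+(32/3))/16³ = 380/27 kN
  M_A = Pab²/L² = 19·(16/3)·(32/3)²/16² = 1216/27 kN·m
  R_B = Pa²(a+3b)/L³ = 19·(16/3)²·((16/3)+3·(32/3))/16³ = 133/27 kN
  M_B = -Pa²b/L² = -19·(16/3)²·(32/3)/16² = -608/27 kN·m
Load 3 — applied couple M₀=15 kN·m at a=12 m (b=L-a=4):
  R_A = 6M₀ab/L³ = 6·15·12·4/16³ = 135/128 kN
  M_A = M₀b(2a-b)/L² = 15·4·(2·12-4)/16² = 75/16 kN·m
  R_B = -6M₀ab/L³ = -6·15·12·4/16³ = -135/128 kN
  M_B = M₀a(2b-a)/L² = 15·12·(2·4-12)/16² = -45/16 kN·m
Superposition: R_A = 190525/3456 kN, M_A = 67561/432 kN·m, R_B = 151619/3456 kN, M_B = -57023/432 kN·m

R_A = 190525/3456 kN, M_A = 67561/432 kN·m, R_B = 151619/3456 kN, M_B = -57023/432 kN·m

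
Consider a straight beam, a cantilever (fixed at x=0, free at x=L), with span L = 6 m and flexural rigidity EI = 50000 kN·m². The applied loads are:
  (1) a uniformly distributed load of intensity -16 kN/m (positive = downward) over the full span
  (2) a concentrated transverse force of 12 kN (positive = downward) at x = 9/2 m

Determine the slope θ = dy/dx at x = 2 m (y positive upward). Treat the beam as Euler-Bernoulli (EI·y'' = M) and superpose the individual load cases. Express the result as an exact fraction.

θ(2) = 241/37500 rad

Load 1 — uniform load w=-16 kN/m over full span:
  θ_1 = -wx(x²-3Lx+3L²)/(6EI) = -(-16)·2·(2²-3·6·2+3·6²)/(6·50000) = 76/9375 rad
Load 2 — point force P=12 kN at a=9/2 m (b=L-a=3/2):
  θ_2 = -Px(2a-x)/(2EI)  [x≤a] = -12·2·(2·(9/2)-2)/(2·50000) = -21/12500 rad
Superposition: θ = Σ θ_i = 241/37500 rad ≈ 0.006427 rad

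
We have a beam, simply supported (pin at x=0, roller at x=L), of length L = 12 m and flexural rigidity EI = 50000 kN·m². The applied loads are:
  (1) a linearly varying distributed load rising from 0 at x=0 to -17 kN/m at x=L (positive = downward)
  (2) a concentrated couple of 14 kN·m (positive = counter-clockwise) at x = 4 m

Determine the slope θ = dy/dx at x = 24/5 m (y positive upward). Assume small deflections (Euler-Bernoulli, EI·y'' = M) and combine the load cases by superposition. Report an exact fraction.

Load 1 — triangular load w₀=-17 kN/m (0→w₀ over full span):
  θ_1 = -w₀(7L⁴-30L²x²+15x⁴)/(360LEI) = -(-17)·(7·12⁴-30·12²·(24/5)²+15·(24/5)⁴)/(360·12·50000) = 16473/3906250 rad
Load 2 — applied couple M₀=14 kN·m at a=4 m (b=L-a=8):
  θ_2 = (M₀x²/(2L)-M₀(x-a)+C₁)/EI  [x>a] with C₁=M₀(3b²-L²)/(6L)=28/3 = (14·(24/5)²/(2·12)-14·((24/5)-4)+(28/3))/50000 = 217/937500 rad
Superposition: θ = Σ θ_i = 104263/23437500 rad ≈ 0.004449 rad

θ(24/5) = 104263/23437500 rad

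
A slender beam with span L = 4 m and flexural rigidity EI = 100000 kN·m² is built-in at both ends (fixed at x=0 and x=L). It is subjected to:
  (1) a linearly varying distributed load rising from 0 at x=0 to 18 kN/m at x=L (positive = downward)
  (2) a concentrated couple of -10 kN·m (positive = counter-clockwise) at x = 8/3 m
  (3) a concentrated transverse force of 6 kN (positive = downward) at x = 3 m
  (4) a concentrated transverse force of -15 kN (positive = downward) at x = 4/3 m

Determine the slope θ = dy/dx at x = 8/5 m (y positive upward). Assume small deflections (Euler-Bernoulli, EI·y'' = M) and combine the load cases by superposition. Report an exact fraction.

Load 1 — triangular load w₀=18 kN/m (0→w₀ over full span):
  θ_1 = -w₀(2x(L-x)(L-2x)(x+2L)+x²(L-x)²)/(120LEI) = -18·(2·(8/5)·(4-(8/5))·(4-2·(8/5))·((8/5)+2·4)+(8/5)²·(4-(8/5))²)/(120·4·100000) = -54/1953125 rad
Load 2 — applied couple M₀=-10 kN·m at a=8/3 m (b=L-a=4/3):
  θ_2 = (R_Ax²/2 - M_Ax)/EI  [x≤a] with R_A=-10/3, M_A=-10/3 = ((-10/3)·(8/5)²/2 - (-10/3)·(8/5))/100000 = 1/93750 rad
Load 3 — point force P=6 kN at a=3 m (b=L-a=1):
  θ_3 = -Pb²x(2aL-(3a+b)x)/(2L³EI)  [x≤a] = -6·1²·(8/5)·(2·3·4-(3·3+1)·(8/5))/(2·4³·100000) = -3/500000 rad
Load 4 — point force P=-15 kN at a=4/3 m (b=L-a=8/3):
  θ_4 = Pa²(L-x)(2bL-(3b+a)(L-x))/(2L³EI)  [x>a] = (-15)·(4/3)²·(4-(8/5))·(2·(8/3)·4-(3·(8/3)+(4/3))·(4-(8/5)))/(2·4³·100000) = 1/187500 rad
Superposition: θ = Σ θ_i = -1103/62500000 rad ≈ -0.000018 rad

θ(8/5) = -1103/62500000 rad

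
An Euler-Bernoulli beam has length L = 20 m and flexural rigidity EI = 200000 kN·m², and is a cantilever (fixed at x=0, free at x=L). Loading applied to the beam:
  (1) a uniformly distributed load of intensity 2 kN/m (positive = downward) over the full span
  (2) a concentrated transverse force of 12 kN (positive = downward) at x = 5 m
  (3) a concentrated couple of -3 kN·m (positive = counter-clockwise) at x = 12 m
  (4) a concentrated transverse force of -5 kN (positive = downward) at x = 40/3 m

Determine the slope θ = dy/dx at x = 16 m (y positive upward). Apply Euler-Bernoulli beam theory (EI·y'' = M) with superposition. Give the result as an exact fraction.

θ(16) = -10741/900000 rad

Load 1 — uniform load w=2 kN/m over full span:
  θ_1 = -wx(x²-3Lx+3L²)/(6EI) = -2·16·(16²-3·20·16+3·20²)/(6·200000) = -124/9375 rad
Load 2 — point force P=12 kN at a=5 m (b=L-a=15):
  θ_2 = -Pa²/(2EI)  [x>a] = -12·5²/(2·200000) = -3/4000 rad
Load 3 — applied couple M₀=-3 kN·m at a=12 m (b=L-a=8):
  θ_3 = M₀a/EI  [x>a] = (-3)·12/200000 = -9/50000 rad
Load 4 — point force P=-5 kN at a=40/3 m (b=L-a=20/3):
  θ_4 = -Pa²/(2EI)  [x>a] = -(-5)·(40/3)²/(2·200000) = 1/450 rad
Superposition: θ = Σ θ_i = -10741/900000 rad ≈ -0.011934 rad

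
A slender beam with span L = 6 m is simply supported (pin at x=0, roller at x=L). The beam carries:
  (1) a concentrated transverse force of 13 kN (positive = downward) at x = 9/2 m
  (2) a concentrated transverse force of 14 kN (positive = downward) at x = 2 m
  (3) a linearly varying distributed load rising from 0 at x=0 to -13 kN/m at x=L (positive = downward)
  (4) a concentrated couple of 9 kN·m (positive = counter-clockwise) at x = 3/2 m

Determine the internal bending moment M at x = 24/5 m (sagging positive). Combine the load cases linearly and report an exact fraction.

Load 1 — point force P=13 kN at a=9/2 m (b=L-a=3/2):
  M_1 = Pa(L-x)/L  [x>a] = 13·(9/2)·(6-(24/5))/6 = 117/10 kN·m
Load 2 — point force P=14 kN at a=2 m (b=L-a=4):
  M_2 = Pa(L-x)/L  [x>a] = 14·2·(6-(24/5))/6 = 28/5 kN·m
Load 3 — triangular load w₀=-13 kN/m (0→w₀ over full span):
  M_3 = w₀Lx/6 - w₀x³/(6L) = (-13)·6·(24/5)/6 - (-13)·(24/5)³/(6·6) = -2808/125 kN·m
Load 4 — applied couple M₀=9 kN·m at a=3/2 m (b=L-a=9/2):
  M_4 = M₀x/L - M₀  [x>a] = 9·(24/5)/6 - 9 = -9/5 kN·m
Superposition: M = Σ M_i = -1741/250 kN·m ≈ -6.964000 kN·m

M(24/5) = -1741/250 kN·m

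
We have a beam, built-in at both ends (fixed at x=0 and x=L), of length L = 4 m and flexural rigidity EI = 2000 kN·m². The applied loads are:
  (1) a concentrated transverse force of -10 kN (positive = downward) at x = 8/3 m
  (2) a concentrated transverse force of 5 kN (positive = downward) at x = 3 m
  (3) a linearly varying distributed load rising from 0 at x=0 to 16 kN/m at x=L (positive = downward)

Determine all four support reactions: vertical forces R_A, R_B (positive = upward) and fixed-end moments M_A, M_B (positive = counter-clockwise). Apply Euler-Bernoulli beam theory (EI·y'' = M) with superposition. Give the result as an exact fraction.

R_A = 33647/4320 kN, M_A = 14057/2160 kN·m, R_B = 82993/4320 kN, M_B = -20923/2160 kN·m

Load 1 — point force P=-10 kN at a=8/3 m (b=L-a=4/3):
  R_A = Pb²(3a+b)/L³ = (-10)·(4/3)²·(3·(8/3)+(4/3))/4³ = -70/27 kN
  M_A = Pab²/L² = (-10)·(8/3)·(4/3)²/4² = -80/27 kN·m
  R_B = Pa²(a+3b)/L³ = (-10)·(8/3)²·((8/3)+3·(4/3))/4³ = -200/27 kN
  M_B = -Pa²b/L² = -(-10)·(8/3)²·(4/3)/4² = 160/27 kN·m
Load 2 — point force P=5 kN at a=3 m (b=L-a=1):
  R_A = Pb²(3a+b)/L³ = 5·1²·(3·3+1)/4³ = 25/32 kN
  M_A = Pab²/L² = 5·3·1²/4² = 15/16 kN·m
  R_B = Pa²(a+3b)/L³ = 5·3²·(3+3·1)/4³ = 135/32 kN
  M_B = -Pa²b/L² = -5·3²·1/4² = -45/16 kN·m
Load 3 — triangular load w₀=16 kN/m (0→w₀ over full span):
  R_A = 3w₀L/20 = 3·16·4/20 = 48/5 kN
  M_A = w₀L²/30 = 16·4²/30 = 128/15 kN·m
  R_B = 7w₀L/20 = 7·16·4/20 = 112/5 kN
  M_B = -w₀L²/20 = -16·4²/20 = -64/5 kN·m
Superposition: R_A = 33647/4320 kN, M_A = 14057/2160 kN·m, R_B = 82993/4320 kN, M_B = -20923/2160 kN·m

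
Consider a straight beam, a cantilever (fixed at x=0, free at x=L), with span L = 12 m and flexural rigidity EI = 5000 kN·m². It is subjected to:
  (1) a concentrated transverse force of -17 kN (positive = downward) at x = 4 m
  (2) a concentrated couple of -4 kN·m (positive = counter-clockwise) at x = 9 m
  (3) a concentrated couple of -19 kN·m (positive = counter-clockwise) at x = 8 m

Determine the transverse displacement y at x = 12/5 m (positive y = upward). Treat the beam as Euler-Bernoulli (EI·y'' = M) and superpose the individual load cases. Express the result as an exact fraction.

y(12/5) = 1413/78125 m

Load 1 — point force P=-17 kN at a=4 m (b=L-a=8):
  y_1 = -Px²(3a-x)/(6EI)  [x≤a] = -(-17)·(12/5)²·(3·4-(12/5))/(6·5000) = 2448/78125 m
Load 2 — applied couple M₀=-4 kN·m at a=9 m (b=L-a=3):
  y_2 = M₀x²/(2EI)  [x≤a] = (-4)·(12/5)²/(2·5000) = -36/15625 m
Load 3 — applied couple M₀=-19 kN·m at a=8 m (b=L-a=4):
  y_3 = M₀x²/(2EI)  [x≤a] = (-19)·(12/5)²/(2·5000) = -171/15625 m
Superposition: y = Σ y_i = 1413/78125 m ≈ 0.018086 m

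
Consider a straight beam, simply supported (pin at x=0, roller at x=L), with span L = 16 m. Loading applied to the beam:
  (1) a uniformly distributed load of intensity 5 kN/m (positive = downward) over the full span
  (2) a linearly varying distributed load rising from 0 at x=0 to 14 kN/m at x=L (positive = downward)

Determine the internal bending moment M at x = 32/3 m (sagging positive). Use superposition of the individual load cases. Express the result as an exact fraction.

M(32/3) = 29440/81 kN·m

Load 1 — uniform load w=5 kN/m over full span:
  M_1 = wx(L-x)/2 = 5·(32/3)·(16-(32/3))/2 = 1280/9 kN·m
Load 2 — triangular load w₀=14 kN/m (0→w₀ over full span):
  M_2 = w₀Lx/6 - w₀x³/(6L) = 14·16·(32/3)/6 - 14·(32/3)³/(6·16) = 17920/81 kN·m
Superposition: M = Σ M_i = 29440/81 kN·m ≈ 363.456790 kN·m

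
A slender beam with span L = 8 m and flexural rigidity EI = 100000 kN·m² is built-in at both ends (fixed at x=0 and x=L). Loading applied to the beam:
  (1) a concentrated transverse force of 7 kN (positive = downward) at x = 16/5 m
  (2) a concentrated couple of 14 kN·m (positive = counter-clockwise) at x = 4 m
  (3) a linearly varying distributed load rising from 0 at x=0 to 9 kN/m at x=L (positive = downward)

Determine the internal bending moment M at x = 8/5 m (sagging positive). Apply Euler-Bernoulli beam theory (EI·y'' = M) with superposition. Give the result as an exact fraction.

Load 1 — point force P=7 kN at a=16/5 m (b=L-a=24/5):
  M_1 = Pb²(3a+b)x/L³ - Pab²/L²  [x≤a] = 7·(24/5)²·(3·(16/5)+(24/5))·(8/5)/8³ - 7·(16/5)·(24/5)²/8² = -504/625 kN·m
Load 2 — applied couple M₀=14 kN·m at a=4 m (b=L-a=4):
  M_2 = R_Ax - M_A  [x≤a] with R_A=21/8, M_A=7/2 = (21/8)·(8/5) - (7/2) = 7/10 kN·m
Load 3 — triangular load w₀=9 kN/m (0→w₀ over full span):
  M_3 = 3w₀Lx/20 - w₀L²/30 - w₀x³/(6L) = 3·9·8·(8/5)/20 - 9·8²/30 - 9·(8/5)³/(6·8) = -336/125 kN·m
Superposition: M = Σ M_i = -3493/1250 kN·m ≈ -2.794400 kN·m

M(8/5) = -3493/1250 kN·m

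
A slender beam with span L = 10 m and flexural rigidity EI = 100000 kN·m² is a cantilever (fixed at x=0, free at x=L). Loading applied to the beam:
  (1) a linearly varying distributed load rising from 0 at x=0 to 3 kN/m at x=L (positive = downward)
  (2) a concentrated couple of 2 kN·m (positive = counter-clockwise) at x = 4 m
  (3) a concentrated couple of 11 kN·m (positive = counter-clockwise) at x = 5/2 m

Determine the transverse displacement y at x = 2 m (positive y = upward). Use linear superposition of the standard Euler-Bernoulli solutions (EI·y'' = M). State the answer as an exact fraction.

y(2) = -963/625000 m

Load 1 — triangular load w₀=3 kN/m (0→w₀ over full span):
  y_1 = (w₀Lx³/12-w₀L²x²/6-w₀x⁵/(120L))/EI = (3·10·2³/12-3·10²·2²/6-3·2⁵/(120·10))/100000 = -2251/1250000 m
Load 2 — applied couple M₀=2 kN·m at a=4 m (b=L-a=6):
  y_2 = M₀x²/(2EI)  [x≤a] = 2·2²/(2·100000) = 1/25000 m
Load 3 — applied couple M₀=11 kN·m at a=5/2 m (b=L-a=15/2):
  y_3 = M₀x²/(2EI)  [x≤a] = 11·2²/(2·100000) = 11/50000 m
Superposition: y = Σ y_i = -963/625000 m ≈ -0.001541 m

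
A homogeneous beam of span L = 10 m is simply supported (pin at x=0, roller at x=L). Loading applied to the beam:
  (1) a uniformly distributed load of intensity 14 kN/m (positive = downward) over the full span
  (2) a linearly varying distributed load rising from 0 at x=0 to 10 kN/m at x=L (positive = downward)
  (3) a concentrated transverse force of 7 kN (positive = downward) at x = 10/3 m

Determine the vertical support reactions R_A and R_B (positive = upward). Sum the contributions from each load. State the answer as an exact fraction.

R_A = 274/3 kN, R_B = 317/3 kN

Load 1 — uniform load w=14 kN/m over full span:
  R_A = wL/2 = 14·10/2 = 70 kN
  R_B = wL/2 = 14·10/2 = 70 kN
Load 2 — triangular load w₀=10 kN/m (0→w₀ over full span):
  R_A = w₀L/6 = 10·10/6 = 50/3 kN
  R_B = w₀L/3 = 10·10/3 = 100/3 kN
Load 3 — point force P=7 kN at a=10/3 m (b=L-a=20/3):
  R_A = Pb/L = 7·(20/3)/10 = 14/3 kN
  R_B = Pa/L = 7·(10/3)/10 = 7/3 kN
Superposition: R_A = 274/3 kN, R_B = 317/3 kN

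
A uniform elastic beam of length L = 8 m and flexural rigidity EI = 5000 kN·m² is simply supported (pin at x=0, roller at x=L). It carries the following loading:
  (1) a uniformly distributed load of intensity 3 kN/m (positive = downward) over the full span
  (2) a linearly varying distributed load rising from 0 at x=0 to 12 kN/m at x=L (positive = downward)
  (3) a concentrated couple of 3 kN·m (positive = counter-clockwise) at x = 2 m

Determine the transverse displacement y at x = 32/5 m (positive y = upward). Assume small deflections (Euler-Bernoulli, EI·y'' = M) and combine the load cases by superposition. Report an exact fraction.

Load 1 — uniform load w=3 kN/m over full span:
  y_1 = -wx(L³-2Lx²+x³)/(24EI) = -3·(32/5)·(8³-2·8·(32/5)²+(32/5)³)/(24·5000) = -7424/390625 m
Load 2 — triangular load w₀=12 kN/m (0→w₀ over full span):
  y_2 = -w₀x(7L⁴-10L²x²+3x⁴)/(360LEI) = -12·(32/5)·(7·8⁴-10·8²·(32/5)²+3·(32/5)⁴)/(360·8·5000) = -390144/9765625 m
Load 3 — applied couple M₀=3 kN·m at a=2 m (b=L-a=6):
  y_3 = (M₀x³/(6L)-M₀(x-a)²/2+C₁x)/EI  [x>a] with C₁=M₀(3b²-L²)/(6L)=11/4 = (3·(32/5)³/(6·8)-3·((32/5)-2)²/2+(11/4)·(32/5))/5000 = 309/312500 m
Superposition: y = Σ y_i = -2264351/39062500 m ≈ -0.057967 m

y(32/5) = -2264351/39062500 m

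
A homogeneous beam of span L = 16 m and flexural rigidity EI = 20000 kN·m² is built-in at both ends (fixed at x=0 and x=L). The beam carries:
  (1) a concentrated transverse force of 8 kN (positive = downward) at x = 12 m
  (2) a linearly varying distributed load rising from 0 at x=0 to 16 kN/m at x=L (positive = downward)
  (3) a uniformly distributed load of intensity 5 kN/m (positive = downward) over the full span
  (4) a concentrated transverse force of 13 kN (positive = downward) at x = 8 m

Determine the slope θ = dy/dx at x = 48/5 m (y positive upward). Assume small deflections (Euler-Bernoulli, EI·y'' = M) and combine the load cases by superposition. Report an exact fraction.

Load 1 — point force P=8 kN at a=12 m (b=L-a=4):
  θ_1 = -Pb²x(2aL-(3a+b)x)/(2L³EI)  [x≤a] = -8·4²·(48/5)·(2·12·16-(3·12+4)·(48/5))/(2·16³·20000) = 0 rad
Load 2 — triangular load w₀=16 kN/m (0→w₀ over full span):
  θ_2 = -w₀(2x(L-x)(L-2x)(x+2L)+x²(L-x)²)/(120LEI) = -16·(2·(48/5)·(16-(48/5))·(16-2·(48/5))·((48/5)+2·16)+(48/5)²·(16-(48/5))²)/(120·16·20000) = 2048/390625 rad
Load 3 — uniform load w=5 kN/m over full span:
  θ_3 = -wx(L-x)(L-2x)/(12EI) = -5·(48/5)·(16-(48/5))·(16-2·(48/5))/(12·20000) = 64/15625 rad
Load 4 — point force P=13 kN at a=8 m (b=L-a=8):
  θ_4 = Pa²(L-x)(2bL-(3b+a)(L-x))/(2L³EI)  [x>a] = 13·8²·(16-(48/5))·(2·8·16-(3·8+8)·(16-(48/5)))/(2·16³·20000) = 26/15625 rad
Superposition: θ = Σ θ_i = 4298/390625 rad ≈ 0.011003 rad

θ(48/5) = 4298/390625 rad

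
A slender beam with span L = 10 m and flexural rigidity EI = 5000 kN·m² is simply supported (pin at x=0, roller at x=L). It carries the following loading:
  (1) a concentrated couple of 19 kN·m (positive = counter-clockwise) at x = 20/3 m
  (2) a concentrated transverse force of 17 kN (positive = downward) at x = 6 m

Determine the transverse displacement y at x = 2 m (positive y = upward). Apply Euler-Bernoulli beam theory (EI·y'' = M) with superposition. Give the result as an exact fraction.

y(2) = -4973/112500 m

Load 1 — applied couple M₀=19 kN·m at a=20/3 m (b=L-a=10/3):
  y_1 = (M₀x³/(6L)+C₁x)/EI  [x≤a] with C₁=M₀(3b²-L²)/(6L)=-190/9 = (19·2³/(6·10)+(-190/9)·2)/5000 = -893/112500 m
Load 2 — point force P=17 kN at a=6 m (b=L-a=4):
  y_2 = -Pbx(L²-b²-x²)/(6LEI)  [x≤a] = -17·4·2·(10²-4²-2²)/(6·10·5000) = -68/1875 m
Superposition: y = Σ y_i = -4973/112500 m ≈ -0.044204 m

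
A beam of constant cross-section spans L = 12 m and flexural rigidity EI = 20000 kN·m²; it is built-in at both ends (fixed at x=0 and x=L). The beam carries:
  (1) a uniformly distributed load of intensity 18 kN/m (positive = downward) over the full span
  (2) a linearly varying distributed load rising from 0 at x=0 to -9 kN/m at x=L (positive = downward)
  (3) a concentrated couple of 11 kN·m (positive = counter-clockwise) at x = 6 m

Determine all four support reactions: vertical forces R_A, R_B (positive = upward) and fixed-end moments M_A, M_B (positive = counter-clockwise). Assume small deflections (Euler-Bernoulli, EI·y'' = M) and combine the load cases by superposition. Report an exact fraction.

Load 1 — uniform load w=18 kN/m over full span:
  R_A = wL/2 = 18·12/2 = 108 kN
  M_A = wL²/12 = 18·12²/12 = 216 kN·m
  R_B = wL/2 = 18·12/2 = 108 kN
  M_B = -wL²/12 = -18·12²/12 = -216 kN·m
Load 2 — triangular load w₀=-9 kN/m (0→w₀ over full span):
  R_A = 3w₀L/20 = 3·(-9)·12/20 = -81/5 kN
  M_A = w₀L²/30 = (-9)·12²/30 = -216/5 kN·m
  R_B = 7w₀L/20 = 7·(-9)·12/20 = -189/5 kN
  M_B = -w₀L²/20 = -(-9)·12²/20 = 324/5 kN·m
Load 3 — applied couple M₀=11 kN·m at a=6 m (b=L-a=6):
  R_A = 6M₀ab/L³ = 6·11·6·6/12³ = 11/8 kN
  M_A = M₀b(2a-b)/L² = 11·6·(2·6-6)/12² = 11/4 kN·m
  R_B = -6M₀ab/L³ = -6·11·6·6/12³ = -11/8 kN
  M_B = M₀a(2b-a)/L² = 11·6·(2·6-6)/12² = 11/4 kN·m
Superposition: R_A = 3727/40 kN, M_A = 3511/20 kN·m, R_B = 2753/40 kN, M_B = -2969/20 kN·m

R_A = 3727/40 kN, M_A = 3511/20 kN·m, R_B = 2753/40 kN, M_B = -2969/20 kN·m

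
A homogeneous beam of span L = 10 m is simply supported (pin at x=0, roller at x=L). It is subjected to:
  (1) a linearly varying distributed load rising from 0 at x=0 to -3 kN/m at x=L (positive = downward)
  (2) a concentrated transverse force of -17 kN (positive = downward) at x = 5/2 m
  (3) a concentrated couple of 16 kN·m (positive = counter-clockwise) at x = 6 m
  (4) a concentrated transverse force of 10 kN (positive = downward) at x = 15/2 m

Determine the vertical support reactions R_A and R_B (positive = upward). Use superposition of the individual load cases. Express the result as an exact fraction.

Load 1 — triangular load w₀=-3 kN/m (0→w₀ over full span):
  R_A = w₀L/6 = (-3)·10/6 = -5 kN
  R_B = w₀L/3 = (-3)·10/3 = -10 kN
Load 2 — point force P=-17 kN at a=5/2 m (b=L-a=15/2):
  R_A = Pb/L = (-17)·(15/2)/10 = -51/4 kN
  R_B = Pa/L = (-17)·(5/2)/10 = -17/4 kN
Load 3 — applied couple M₀=16 kN·m at a=6 m (b=L-a=4):
  R_A = M₀/L = 16/10 = 8/5 kN
  R_B = -M₀/L = -16/10 = -8/5 kN
Load 4 — point force P=10 kN at a=15/2 m (b=L-a=5/2):
  R_A = Pb/L = 10·(5/2)/10 = 5/2 kN
  R_B = Pa/L = 10·(15/2)/10 = 15/2 kN
Superposition: R_A = -273/20 kN, R_B = -167/20 kN

R_A = -273/20 kN, R_B = -167/20 kN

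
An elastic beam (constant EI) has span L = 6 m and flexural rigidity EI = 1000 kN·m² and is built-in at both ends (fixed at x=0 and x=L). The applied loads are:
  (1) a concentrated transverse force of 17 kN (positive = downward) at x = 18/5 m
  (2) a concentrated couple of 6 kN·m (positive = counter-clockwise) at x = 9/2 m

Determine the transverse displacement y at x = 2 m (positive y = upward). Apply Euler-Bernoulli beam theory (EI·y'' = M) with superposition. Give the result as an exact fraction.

y(2) = -20783/1500000 m

Load 1 — point force P=17 kN at a=18/5 m (b=L-a=12/5):
  y_1 = -Pb²x²(3aL-(3a+b)x)/(6L³EI)  [x≤a] = -17·(12/5)²·2²·(3·(18/5)·6-(3·(18/5)+(12/5))·2)/(6·6³·1000) = -544/46875 m
Load 2 — applied couple M₀=6 kN·m at a=9/2 m (b=L-a=3/2):
  y_2 = (R_Ax³/6 - M_Ax²/2)/EI  [x≤a] with R_A=9/8, M_A=15/8 = ((9/8)·2³/6 - (15/8)·2²/2)/1000 = -9/4000 m
Superposition: y = Σ y_i = -20783/1500000 m ≈ -0.013855 m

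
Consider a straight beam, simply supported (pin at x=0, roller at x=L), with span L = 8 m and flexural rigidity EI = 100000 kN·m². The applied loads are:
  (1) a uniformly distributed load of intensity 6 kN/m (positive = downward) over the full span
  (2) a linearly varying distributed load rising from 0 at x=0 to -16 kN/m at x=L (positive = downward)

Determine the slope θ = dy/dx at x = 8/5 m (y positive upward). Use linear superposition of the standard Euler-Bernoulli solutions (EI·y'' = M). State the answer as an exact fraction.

θ(8/5) = 5476/17578125 rad

Load 1 — uniform load w=6 kN/m over full span:
  θ_1 = -w(L³-6Lx²+4x³)/(24EI) = -6·(8³-6·8·(8/5)²+4·(8/5)³)/(24·100000) = -396/390625 rad
Load 2 — triangular load w₀=-16 kN/m (0→w₀ over full span):
  θ_2 = -w₀(7L⁴-30L²x²+15x⁴)/(360LEI) = -(-16)·(7·8⁴-30·8²·(8/5)²+15·(8/5)⁴)/(360·8·100000) = 23296/17578125 rad
Superposition: θ = Σ θ_i = 5476/17578125 rad ≈ 0.000312 rad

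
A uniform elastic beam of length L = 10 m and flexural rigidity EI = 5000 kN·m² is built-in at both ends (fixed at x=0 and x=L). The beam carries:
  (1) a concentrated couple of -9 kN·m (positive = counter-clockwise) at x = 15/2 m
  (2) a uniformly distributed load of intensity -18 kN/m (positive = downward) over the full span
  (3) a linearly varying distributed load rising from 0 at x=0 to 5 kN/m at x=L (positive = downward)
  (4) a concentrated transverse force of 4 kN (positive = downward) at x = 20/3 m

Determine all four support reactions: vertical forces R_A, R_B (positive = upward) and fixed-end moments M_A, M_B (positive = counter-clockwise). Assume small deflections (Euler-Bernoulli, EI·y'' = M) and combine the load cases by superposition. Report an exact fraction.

R_A = -178147/2160 kN, M_A = -57535/432 kN·m, R_B = -148013/2160 kN, M_B = 52169/432 kN·m

Load 1 — applied couple M₀=-9 kN·m at a=15/2 m (b=L-a=5/2):
  R_A = 6M₀ab/L³ = 6·(-9)·(15/2)·(5/2)/10³ = -81/80 kN
  M_A = M₀b(2a-b)/L² = (-9)·(5/2)·(2·(15/2)-(5/2))/10² = -45/16 kN·m
  R_B = -6M₀ab/L³ = -6·(-9)·(15/2)·(5/2)/10³ = 81/80 kN
  M_B = M₀a(2b-a)/L² = (-9)·(15/2)·(2·(5/2)-(15/2))/10² = 27/16 kN·m
Load 2 — uniform load w=-18 kN/m over full span:
  R_A = wL/2 = (-18)·10/2 = -90 kN
  M_A = wL²/12 = (-18)·10²/12 = -150 kN·m
  R_B = wL/2 = (-18)·10/2 = -90 kN
  M_B = -wL²/12 = -(-18)·10²/12 = 150 kN·m
Load 3 — triangular load w₀=5 kN/m (0→w₀ over full span):
  R_A = 3w₀L/20 = 3·5·10/20 = 15/2 kN
  M_A = w₀L²/30 = 5·10²/30 = 50/3 kN·m
  R_B = 7w₀L/20 = 7·5·10/20 = 35/2 kN
  M_B = -w₀L²/20 = -5·10²/20 = -25 kN·m
Load 4 — point force P=4 kN at a=20/3 m (b=L-a=10/3):
  R_A = Pb²(3a+b)/L³ = 4·(10/3)²·(3·(20/3)+(10/3))/10³ = 28/27 kN
  M_A = Pab²/L² = 4·(20/3)·(10/3)²/10² = 80/27 kN·m
  R_B = Pa²(a+3b)/L³ = 4·(20/3)²·((20/3)+3·(10/3))/10³ = 80/27 kN
  M_B = -Pa²b/L² = -4·(20/3)²·(10/3)/10² = -160/27 kN·m
Superposition: R_A = -178147/2160 kN, M_A = -57535/432 kN·m, R_B = -148013/2160 kN, M_B = 52169/432 kN·m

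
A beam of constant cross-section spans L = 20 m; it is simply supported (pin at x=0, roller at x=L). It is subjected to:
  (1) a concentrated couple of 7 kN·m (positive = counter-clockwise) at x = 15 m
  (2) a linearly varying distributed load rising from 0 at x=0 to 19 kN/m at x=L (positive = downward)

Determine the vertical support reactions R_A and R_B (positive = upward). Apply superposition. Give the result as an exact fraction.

Load 1 — applied couple M₀=7 kN·m at a=15 m (b=L-a=5):
  R_A = M₀/L = 7/20 kN
  R_B = -M₀/L = -7/20 kN
Load 2 — triangular load w₀=19 kN/m (0→w₀ over full span):
  R_A = w₀L/6 = 19·20/6 = 190/3 kN
  R_B = w₀L/3 = 19·20/3 = 380/3 kN
Superposition: R_A = 3821/60 kN, R_B = 7579/60 kN

R_A = 3821/60 kN, R_B = 7579/60 kN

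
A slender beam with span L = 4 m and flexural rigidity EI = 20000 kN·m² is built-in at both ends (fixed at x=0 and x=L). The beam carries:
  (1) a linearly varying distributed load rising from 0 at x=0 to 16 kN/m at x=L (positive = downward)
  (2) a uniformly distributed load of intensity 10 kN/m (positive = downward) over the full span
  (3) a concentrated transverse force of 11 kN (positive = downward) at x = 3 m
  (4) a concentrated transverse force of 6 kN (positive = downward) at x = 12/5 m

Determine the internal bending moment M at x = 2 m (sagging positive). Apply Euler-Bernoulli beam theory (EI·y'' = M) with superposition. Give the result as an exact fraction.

M(2) = 3059/200 kN·m

Load 1 — triangular load w₀=16 kN/m (0→w₀ over full span):
  M_1 = 3w₀Lx/20 - w₀L²/30 - w₀x³/(6L) = 3·16·4·2/20 - 16·4²/30 - 16·2³/(6·4) = 16/3 kN·m
Load 2 — uniform load w=10 kN/m over full span:
  M_2 = wLx/2 - wL²/12 - wx²/2 = 10·4·2/2 - 10·4²/12 - 10·2²/2 = 20/3 kN·m
Load 3 — point force P=11 kN at a=3 m (b=L-a=1):
  M_3 = Pb²(3a+b)x/L³ - Pab²/L²  [x≤a] = 11·1²·(3·3+1)·2/4³ - 11·3·1²/4² = 11/8 kN·m
Load 4 — point force P=6 kN at a=12/5 m (b=L-a=8/5):
  M_4 = Pb²(3a+b)x/L³ - Pab²/L²  [x≤a] = 6·(8/5)²·(3·(12/5)+(8/5))·2/4³ - 6·(12/5)·(8/5)²/4² = 48/25 kN·m
Superposition: M = Σ M_i = 3059/200 kN·m ≈ 15.295000 kN·m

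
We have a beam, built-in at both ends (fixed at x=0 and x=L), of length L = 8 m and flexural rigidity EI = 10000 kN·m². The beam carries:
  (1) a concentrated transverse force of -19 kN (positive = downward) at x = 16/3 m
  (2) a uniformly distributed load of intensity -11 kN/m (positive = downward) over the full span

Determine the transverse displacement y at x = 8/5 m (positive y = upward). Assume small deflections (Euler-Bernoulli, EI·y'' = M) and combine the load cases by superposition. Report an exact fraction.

y(8/5) = 187024/31640625 m

Load 1 — point force P=-19 kN at a=16/3 m (b=L-a=8/3):
  y_1 = -Pb²x²(3aL-(3a+b)x)/(6L³EI)  [x≤a] = -(-19)·(8/3)²·(8/5)²·(3·(16/3)·8-(3·(16/3)+(8/3))·(8/5))/(6·8³·10000) = 6992/6328125 m
Load 2 — uniform load w=-11 kN/m over full span:
  y_2 = -wx²(L-x)²/(24EI) = -(-11)·(8/5)²·(8-(8/5))²/(24·10000) = 5632/1171875 m
Superposition: y = Σ y_i = 187024/31640625 m ≈ 0.005911 m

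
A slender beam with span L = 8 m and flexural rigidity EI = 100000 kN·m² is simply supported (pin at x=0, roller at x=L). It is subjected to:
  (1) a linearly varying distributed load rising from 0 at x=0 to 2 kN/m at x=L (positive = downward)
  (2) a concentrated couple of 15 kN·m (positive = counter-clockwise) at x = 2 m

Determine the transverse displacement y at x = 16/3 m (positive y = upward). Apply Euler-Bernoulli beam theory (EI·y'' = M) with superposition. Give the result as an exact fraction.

y(16/3) = -3773/36450000 m

Load 1 — triangular load w₀=2 kN/m (0→w₀ over full span):
  y_1 = -w₀x(7L⁴-10L²x²+3x⁴)/(360LEI) = -2·(16/3)·(7·8⁴-10·8²·(16/3)²+3·(16/3)⁴)/(360·8·100000) = -1088/2278125 m
Load 2 — applied couple M₀=15 kN·m at a=2 m (b=L-a=6):
  y_2 = (M₀x³/(6L)-M₀(x-a)²/2+C₁x)/EI  [x>a] with C₁=M₀(3b²-L²)/(6L)=55/4 = (15·(16/3)³/(6·8)-15·((16/3)-2)²/2+(55/4)·(16/3))/100000 = 101/270000 m
Superposition: y = Σ y_i = -3773/36450000 m ≈ -0.000104 m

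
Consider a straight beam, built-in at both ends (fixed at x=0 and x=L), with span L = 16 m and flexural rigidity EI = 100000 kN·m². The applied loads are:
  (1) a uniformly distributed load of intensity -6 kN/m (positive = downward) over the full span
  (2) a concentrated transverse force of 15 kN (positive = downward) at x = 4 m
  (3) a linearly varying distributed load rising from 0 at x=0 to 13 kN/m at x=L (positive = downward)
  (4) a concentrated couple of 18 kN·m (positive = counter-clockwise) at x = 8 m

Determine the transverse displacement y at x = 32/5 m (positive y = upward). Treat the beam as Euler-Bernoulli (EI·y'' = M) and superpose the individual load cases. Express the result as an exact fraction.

Load 1 — uniform load w=-6 kN/m over full span:
  y_1 = -wx²(L-x)²/(24EI) = -(-6)·(32/5)²·(16-(32/5))²/(24·100000) = 18432/1953125 m
Load 2 — point force P=15 kN at a=4 m (b=L-a=12):
  y_2 = -Pa²(L-x)²(3bL-(3b+a)(L-x))/(6L³EI)  [x>a] = -15·4²·(16-(32/5))²·(3·12·16-(3·12+4)·(16-(32/5)))/(6·16³·100000) = -27/15625 m
Load 3 — triangular load w₀=13 kN/m (0→w₀ over full span):
  y_3 = -w₀x²(L-x)²(x+2L)/(120LEI) = -13·(32/5)²·(16-(32/5))²·((32/5)+2·16)/(120·16·100000) = -479232/48828125 m
Load 4 — applied couple M₀=18 kN·m at a=8 m (b=L-a=8):
  y_4 = (R_Ax³/6 - M_Ax²/2)/EI  [x≤a] with R_A=27/16, M_A=9/2 = ((27/16)·(32/5)³/6 - (9/2)·(32/5)²/2)/100000 = -72/390625 m
Superposition: y = Σ y_i = -111807/48828125 m ≈ -0.002290 m

y(32/5) = -111807/48828125 m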